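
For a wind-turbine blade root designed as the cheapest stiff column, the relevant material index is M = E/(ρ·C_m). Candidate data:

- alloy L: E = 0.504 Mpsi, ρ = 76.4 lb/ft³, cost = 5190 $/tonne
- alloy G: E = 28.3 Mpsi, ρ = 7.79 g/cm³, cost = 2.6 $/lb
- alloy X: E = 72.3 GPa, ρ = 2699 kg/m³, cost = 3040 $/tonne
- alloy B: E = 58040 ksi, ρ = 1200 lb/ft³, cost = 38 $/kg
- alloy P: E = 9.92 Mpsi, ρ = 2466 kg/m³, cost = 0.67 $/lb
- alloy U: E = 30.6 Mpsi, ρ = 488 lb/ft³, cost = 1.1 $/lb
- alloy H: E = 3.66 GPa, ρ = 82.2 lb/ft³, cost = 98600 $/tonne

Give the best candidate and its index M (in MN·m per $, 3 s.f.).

After converting to SI:
  alloy L: E = 3.475 GPa, ρ = 1224 kg/m³, cost = 5.190 $/kg
  alloy G: E = 195.1 GPa, ρ = 7790 kg/m³, cost = 5.732 $/kg
  alloy X: E = 72.30 GPa, ρ = 2699 kg/m³, cost = 3.040 $/kg
  alloy B: E = 400.2 GPa, ρ = 19220 kg/m³, cost = 38.00 $/kg
  alloy P: E = 68.40 GPa, ρ = 2466 kg/m³, cost = 1.477 $/kg
  alloy U: E = 211.0 GPa, ρ = 7817 kg/m³, cost = 2.425 $/kg
  alloy H: E = 3.660 GPa, ρ = 1317 kg/m³, cost = 98.60 $/kg
  alloy P: M = 18.8 MN·m per $
  alloy U: M = 11.1 MN·m per $
  alloy X: M = 8.81 MN·m per $
  alloy G: M = 4.37 MN·m per $
  alloy B: M = 0.548 MN·m per $
  alloy L: M = 0.547 MN·m per $
  alloy H: M = 0.0282 MN·m per $
Highest index: alloy P.

alloy P, M = 18.8 MN·m per $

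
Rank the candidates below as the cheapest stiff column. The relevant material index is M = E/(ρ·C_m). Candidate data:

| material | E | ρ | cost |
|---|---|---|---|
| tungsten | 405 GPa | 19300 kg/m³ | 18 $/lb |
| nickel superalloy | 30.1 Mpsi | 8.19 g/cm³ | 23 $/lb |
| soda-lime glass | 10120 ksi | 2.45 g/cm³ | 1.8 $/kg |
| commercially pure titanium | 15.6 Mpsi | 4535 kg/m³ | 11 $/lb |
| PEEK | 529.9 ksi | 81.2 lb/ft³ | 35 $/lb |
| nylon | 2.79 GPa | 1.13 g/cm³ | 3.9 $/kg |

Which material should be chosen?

soda-lime glass

In SI units:
  tungsten: E = 405.0 GPa, ρ = 19300 kg/m³, cost = 39.68 $/kg
  nickel superalloy: E = 207.5 GPa, ρ = 8190 kg/m³, cost = 50.71 $/kg
  soda-lime glass: E = 69.77 GPa, ρ = 2450 kg/m³, cost = 1.800 $/kg
  commercially pure titanium: E = 107.6 GPa, ρ = 4535 kg/m³, cost = 24.25 $/kg
  PEEK: E = 3.654 GPa, ρ = 1301 kg/m³, cost = 77.16 $/kg
  nylon: E = 2.790 GPa, ρ = 1130 kg/m³, cost = 3.900 $/kg
  soda-lime glass: M = 15.8 MN·m per $
  commercially pure titanium: M = 0.978 MN·m per $
  nylon: M = 0.633 MN·m per $
  tungsten: M = 0.529 MN·m per $
  nickel superalloy: M = 0.500 MN·m per $
  PEEK: M = 0.0364 MN·m per $
The maximum is for soda-lime glass.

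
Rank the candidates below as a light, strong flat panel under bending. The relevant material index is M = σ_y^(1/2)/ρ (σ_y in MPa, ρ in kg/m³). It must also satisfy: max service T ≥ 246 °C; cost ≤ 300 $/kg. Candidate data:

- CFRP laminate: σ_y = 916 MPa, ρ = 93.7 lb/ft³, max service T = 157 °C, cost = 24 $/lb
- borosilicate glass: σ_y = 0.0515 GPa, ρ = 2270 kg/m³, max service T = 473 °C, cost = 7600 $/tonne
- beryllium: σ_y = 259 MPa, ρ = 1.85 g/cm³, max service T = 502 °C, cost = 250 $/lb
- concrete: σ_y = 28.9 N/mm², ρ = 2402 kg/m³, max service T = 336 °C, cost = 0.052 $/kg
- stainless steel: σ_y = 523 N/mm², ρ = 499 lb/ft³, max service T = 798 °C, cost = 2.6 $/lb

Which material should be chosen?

borosilicate glass

Screen on constraints: max service T ≥ 246 °C; cost ≤ 300 $/kg. Survivors: borosilicate glass, concrete, stainless steel.
Putting every candidate on a common basis:
  borosilicate glass: σ_y = 51.50 MPa, ρ = 2270 kg/m³
  concrete: σ_y = 28.90 MPa, ρ = 2402 kg/m³
  stainless steel: σ_y = 523.0 MPa, ρ = 7993 kg/m³
  borosilicate glass: M = 3.16×10⁻³
  stainless steel: M = 2.86×10⁻³
  concrete: M = 2.24×10⁻³
Borosilicate glass has the largest M.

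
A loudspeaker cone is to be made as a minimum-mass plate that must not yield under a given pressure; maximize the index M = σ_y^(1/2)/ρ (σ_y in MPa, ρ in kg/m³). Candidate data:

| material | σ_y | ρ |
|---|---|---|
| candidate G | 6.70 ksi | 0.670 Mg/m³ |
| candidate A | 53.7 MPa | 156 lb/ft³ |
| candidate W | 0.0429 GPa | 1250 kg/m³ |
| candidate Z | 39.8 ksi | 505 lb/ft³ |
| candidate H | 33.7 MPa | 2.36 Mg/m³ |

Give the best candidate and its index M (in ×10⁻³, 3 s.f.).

Putting every candidate on a common basis:
  candidate G: σ_y = 46.19 MPa, ρ = 670.0 kg/m³
  candidate A: σ_y = 53.70 MPa, ρ = 2499 kg/m³
  candidate W: σ_y = 42.90 MPa, ρ = 1250 kg/m³
  candidate Z: σ_y = 274.4 MPa, ρ = 8089 kg/m³
  candidate H: σ_y = 33.70 MPa, ρ = 2360 kg/m³
  candidate G: M = 10.1×10⁻³
  candidate W: M = 5.24×10⁻³
  candidate A: M = 2.93×10⁻³
  candidate H: M = 2.46×10⁻³
  candidate Z: M = 2.05×10⁻³
Highest index: candidate G.

candidate G, M = 10.1×10⁻³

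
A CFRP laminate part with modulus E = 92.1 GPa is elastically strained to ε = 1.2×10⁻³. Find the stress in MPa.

111 MPa

σ = E·ε = 92100 MPa × 1.2×10⁻³ = 111 MPa.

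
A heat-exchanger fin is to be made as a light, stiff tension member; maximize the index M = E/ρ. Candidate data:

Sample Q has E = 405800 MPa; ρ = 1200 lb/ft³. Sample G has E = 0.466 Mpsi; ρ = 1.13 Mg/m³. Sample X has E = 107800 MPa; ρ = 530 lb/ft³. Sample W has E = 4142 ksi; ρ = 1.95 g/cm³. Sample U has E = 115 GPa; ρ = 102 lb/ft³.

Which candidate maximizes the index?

sample U

Normalizing units and computing the index:
  sample Q: E = 405.8 GPa, ρ = 19220 kg/m³
  sample G: E = 3.213 GPa, ρ = 1130 kg/m³
  sample X: E = 107.8 GPa, ρ = 8490 kg/m³
  sample W: E = 28.56 GPa, ρ = 1950 kg/m³
  sample U: E = 115.0 GPa, ρ = 1634 kg/m³
  sample U: M = 70.4 MN·m/kg
  sample Q: M = 21.1 MN·m/kg
  sample W: M = 14.6 MN·m/kg
  sample X: M = 12.7 MN·m/kg
  sample G: M = 2.84 MN·m/kg
Sample U has the largest M.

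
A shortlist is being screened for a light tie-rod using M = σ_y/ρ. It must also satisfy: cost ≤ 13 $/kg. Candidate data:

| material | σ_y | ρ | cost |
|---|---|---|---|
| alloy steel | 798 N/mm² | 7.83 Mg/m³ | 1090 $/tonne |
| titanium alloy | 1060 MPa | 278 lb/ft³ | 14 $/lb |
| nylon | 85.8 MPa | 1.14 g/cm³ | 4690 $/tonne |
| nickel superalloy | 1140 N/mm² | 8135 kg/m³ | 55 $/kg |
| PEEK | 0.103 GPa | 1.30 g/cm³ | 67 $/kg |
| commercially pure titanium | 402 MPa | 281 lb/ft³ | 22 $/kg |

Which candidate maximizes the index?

Screen on constraints: cost ≤ 13 $/kg. Survivors: alloy steel, nylon.
Convert each candidate to consistent units, then evaluate M:
  alloy steel: σ_y = 798.0 MPa, ρ = 7830 kg/m³
  nylon: σ_y = 85.80 MPa, ρ = 1140 kg/m³
  alloy steel: M = 102 kN·m/kg
  nylon: M = 75.3 kN·m/kg
Alloy steel has the largest M.

alloy steel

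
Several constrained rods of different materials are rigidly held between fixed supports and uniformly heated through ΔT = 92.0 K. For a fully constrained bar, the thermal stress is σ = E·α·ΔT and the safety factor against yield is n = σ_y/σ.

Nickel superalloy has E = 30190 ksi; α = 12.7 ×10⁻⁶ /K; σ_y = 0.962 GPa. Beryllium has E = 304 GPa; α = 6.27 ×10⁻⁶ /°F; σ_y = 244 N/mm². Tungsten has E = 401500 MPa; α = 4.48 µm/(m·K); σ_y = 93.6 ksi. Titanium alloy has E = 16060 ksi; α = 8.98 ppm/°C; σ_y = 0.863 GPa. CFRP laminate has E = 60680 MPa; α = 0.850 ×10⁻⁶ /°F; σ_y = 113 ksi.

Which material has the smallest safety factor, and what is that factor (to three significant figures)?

beryllium, n = 0.773

With everything in SI (GPa, ×10⁻⁶/K, MPa):
  nickel superalloy: E = 208.2, α = 12.7, σ_y = 962.0 → σ = 243 MPa, n = 3.96
  beryllium: E = 304.0, α = 11.3, σ_y = 244.0 → σ = 316 MPa, n = 0.773
  tungsten: E = 401.5, α = 4.48, σ_y = 645.3 → σ = 165 MPa, n = 3.90
  titanium alloy: E = 110.7, α = 8.98, σ_y = 863.0 → σ = 91.5 MPa, n = 9.43
  CFRP laminate: E = 60.68, α = 1.53, σ_y = 779.1 → σ = 8.54 MPa, n = 91.2
Beryllium has the lowest safety factor, n = 0.773.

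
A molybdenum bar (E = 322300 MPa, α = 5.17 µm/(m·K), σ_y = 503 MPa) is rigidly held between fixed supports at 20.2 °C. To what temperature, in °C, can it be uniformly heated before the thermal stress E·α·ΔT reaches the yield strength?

E = 322300 MPa = 322.3 GPa.
E·α·ΔT = 503.0 MPa ⇒ ΔT = 503.0 / (322.3×10³ × 5.17×10⁻⁶) = 301.9 K.
T = 20.2 + 301.9 = 322.1 °C.

322 °C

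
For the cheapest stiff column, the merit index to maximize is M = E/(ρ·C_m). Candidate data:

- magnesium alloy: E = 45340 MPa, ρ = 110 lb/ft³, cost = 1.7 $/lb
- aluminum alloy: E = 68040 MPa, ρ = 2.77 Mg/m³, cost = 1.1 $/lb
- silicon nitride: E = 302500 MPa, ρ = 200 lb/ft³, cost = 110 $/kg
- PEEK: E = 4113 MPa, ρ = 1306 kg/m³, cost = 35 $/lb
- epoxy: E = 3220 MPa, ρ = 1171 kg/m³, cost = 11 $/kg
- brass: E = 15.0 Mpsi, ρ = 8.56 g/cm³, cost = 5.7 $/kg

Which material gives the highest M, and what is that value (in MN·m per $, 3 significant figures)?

In SI units:
  magnesium alloy: E = 45.34 GPa, ρ = 1762 kg/m³, cost = 3.748 $/kg
  aluminum alloy: E = 68.04 GPa, ρ = 2770 kg/m³, cost = 2.425 $/kg
  silicon nitride: E = 302.5 GPa, ρ = 3204 kg/m³, cost = 110.0 $/kg
  PEEK: E = 4.113 GPa, ρ = 1306 kg/m³, cost = 77.16 $/kg
  epoxy: E = 3.220 GPa, ρ = 1171 kg/m³, cost = 11.00 $/kg
  brass: E = 103.4 GPa, ρ = 8560 kg/m³, cost = 5.700 $/kg
  aluminum alloy: M = 10.1 MN·m per $
  magnesium alloy: M = 6.87 MN·m per $
  brass: M = 2.12 MN·m per $
  silicon nitride: M = 0.858 MN·m per $
  epoxy: M = 0.250 MN·m per $
  PEEK: M = 0.0408 MN·m per $
Aluminum alloy has the largest M.

aluminum alloy, M = 10.1 MN·m per $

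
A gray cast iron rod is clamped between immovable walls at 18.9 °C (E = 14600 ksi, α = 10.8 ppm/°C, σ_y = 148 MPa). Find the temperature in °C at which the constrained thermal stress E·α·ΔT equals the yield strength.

155 °C

E = 14600 ksi = 100.7 GPa.
E·α·ΔT = 148.0 MPa ⇒ ΔT = 148.0 / (100.7×10³ × 10.8×10⁻⁶) = 136.1 K.
T = 18.9 + 136.1 = 155.0 °C.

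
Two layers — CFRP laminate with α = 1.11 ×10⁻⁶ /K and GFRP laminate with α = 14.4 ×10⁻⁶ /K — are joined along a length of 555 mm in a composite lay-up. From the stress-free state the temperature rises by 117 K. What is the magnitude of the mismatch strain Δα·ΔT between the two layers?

1.55×10⁻³

Δα = |1.11 − 14.4|×10⁻⁶/K = 13.3×10⁻⁶/K.
Mismatch strain = Δα·ΔT = 13.3×10⁻⁶ × 117.0 = 1.55×10⁻³.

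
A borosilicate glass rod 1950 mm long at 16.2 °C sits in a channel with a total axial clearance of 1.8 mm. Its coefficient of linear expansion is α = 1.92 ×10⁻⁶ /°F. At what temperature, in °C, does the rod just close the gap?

283 °C

α = 1.92×10⁻⁶/°F × 9/5 = 3.46×10⁻⁶/K.
α·L₀·ΔT = 1.8 mm ⇒ ΔT = 1.8 / (3.46×10⁻⁶ × 1950.0) = 267.1 K.
T = 16.2 + 267.1 = 283.3 °C.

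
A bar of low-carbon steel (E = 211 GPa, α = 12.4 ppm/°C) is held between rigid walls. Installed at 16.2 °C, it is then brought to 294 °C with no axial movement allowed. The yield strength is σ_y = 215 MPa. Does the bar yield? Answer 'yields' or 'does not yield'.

ΔT = 277.8 K. Constrained thermal stress σ = E·α·ΔT = 211.0×10³ MPa × 12.4×10⁻⁶ × 277.8 = 727 MPa (compressive).
Compare to σ_y = 215 MPa: σ ≥ σ_y, so it yields.

yields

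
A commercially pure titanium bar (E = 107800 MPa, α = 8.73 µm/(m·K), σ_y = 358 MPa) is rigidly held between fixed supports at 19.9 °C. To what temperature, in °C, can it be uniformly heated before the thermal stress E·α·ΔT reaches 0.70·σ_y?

E = 107800 MPa = 107.8 GPa.
E·α·ΔT = 250.6 MPa ⇒ ΔT = 250.6 / (107.8×10³ × 8.73×10⁻⁶) = 266.3 K.
T = 19.9 + 266.3 = 286.2 °C.

286 °C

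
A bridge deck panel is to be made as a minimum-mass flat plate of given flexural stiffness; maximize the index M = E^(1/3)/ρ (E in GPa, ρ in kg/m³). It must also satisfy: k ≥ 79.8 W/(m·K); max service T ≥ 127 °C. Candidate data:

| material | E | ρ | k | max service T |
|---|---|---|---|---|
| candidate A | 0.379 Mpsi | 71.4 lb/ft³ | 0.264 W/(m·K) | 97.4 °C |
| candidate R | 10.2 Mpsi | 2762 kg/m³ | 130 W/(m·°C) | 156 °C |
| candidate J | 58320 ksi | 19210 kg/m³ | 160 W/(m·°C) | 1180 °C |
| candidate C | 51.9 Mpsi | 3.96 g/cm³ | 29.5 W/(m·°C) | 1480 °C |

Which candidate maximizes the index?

Screen on constraints: k ≥ 79.8 W/(m·K); max service T ≥ 127 °C. Survivors: candidate R, candidate J.
Convert each candidate to consistent units, then evaluate M:
  candidate R: E = 70.33 GPa, ρ = 2762 kg/m³
  candidate J: E = 402.1 GPa, ρ = 19210 kg/m³
  candidate R: M = 1.49×10⁻³
  candidate J: M = 0.384×10⁻³
Highest index: candidate R.

candidate R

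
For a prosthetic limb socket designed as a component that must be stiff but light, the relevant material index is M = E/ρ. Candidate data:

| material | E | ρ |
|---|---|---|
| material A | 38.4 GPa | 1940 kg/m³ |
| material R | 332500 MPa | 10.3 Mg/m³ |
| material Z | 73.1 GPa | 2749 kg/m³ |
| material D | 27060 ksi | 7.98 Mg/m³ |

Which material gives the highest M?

material R

Putting every candidate on a common basis:
  material A: E = 38.40 GPa, ρ = 1940 kg/m³
  material R: E = 332.5 GPa, ρ = 10300 kg/m³
  material Z: E = 73.10 GPa, ρ = 2749 kg/m³
  material D: E = 186.6 GPa, ρ = 7980 kg/m³
  material R: M = 32.3 MN·m/kg
  material Z: M = 26.6 MN·m/kg
  material D: M = 23.4 MN·m/kg
  material A: M = 19.8 MN·m/kg
The maximum is for material R.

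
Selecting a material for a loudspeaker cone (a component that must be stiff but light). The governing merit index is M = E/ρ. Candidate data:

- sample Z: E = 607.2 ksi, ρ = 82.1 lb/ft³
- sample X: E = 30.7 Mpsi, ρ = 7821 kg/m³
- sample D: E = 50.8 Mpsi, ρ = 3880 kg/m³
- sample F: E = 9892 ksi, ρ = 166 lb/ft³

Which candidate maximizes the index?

Putting every candidate on a common basis:
  sample Z: E = 4.186 GPa, ρ = 1315 kg/m³
  sample X: E = 211.7 GPa, ρ = 7821 kg/m³
  sample D: E = 350.3 GPa, ρ = 3880 kg/m³
  sample F: E = 68.20 GPa, ρ = 2659 kg/m³
  sample D: M = 90.3 MN·m/kg
  sample X: M = 27.1 MN·m/kg
  sample F: M = 25.6 MN·m/kg
  sample Z: M = 3.18 MN·m/kg
Sample D ranks first.

sample D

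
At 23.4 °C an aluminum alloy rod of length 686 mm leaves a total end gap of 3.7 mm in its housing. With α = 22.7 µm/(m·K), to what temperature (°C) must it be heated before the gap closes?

α·L₀·ΔT = 3.7 mm ⇒ ΔT = 3.7 / (22.7×10⁻⁶ × 686.0) = 237.6 K.
T = 23.4 + 237.6 = 261.0 °C.

261 °C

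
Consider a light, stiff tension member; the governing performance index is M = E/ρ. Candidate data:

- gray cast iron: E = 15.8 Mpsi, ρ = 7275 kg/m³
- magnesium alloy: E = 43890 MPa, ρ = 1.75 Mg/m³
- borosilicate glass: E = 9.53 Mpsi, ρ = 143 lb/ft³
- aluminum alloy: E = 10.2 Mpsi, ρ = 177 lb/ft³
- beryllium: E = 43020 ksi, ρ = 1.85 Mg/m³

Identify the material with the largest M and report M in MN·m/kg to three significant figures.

Putting every candidate on a common basis:
  gray cast iron: E = 108.9 GPa, ρ = 7275 kg/m³
  magnesium alloy: E = 43.89 GPa, ρ = 1750 kg/m³
  borosilicate glass: E = 65.71 GPa, ρ = 2291 kg/m³
  aluminum alloy: E = 70.33 GPa, ρ = 2835 kg/m³
  beryllium: E = 296.6 GPa, ρ = 1850 kg/m³
  beryllium: M = 160 MN·m/kg
  borosilicate glass: M = 28.7 MN·m/kg
  magnesium alloy: M = 25.1 MN·m/kg
  aluminum alloy: M = 24.8 MN·m/kg
  gray cast iron: M = 15.0 MN·m/kg
Highest index: beryllium.

beryllium, M = 160 MN·m/kg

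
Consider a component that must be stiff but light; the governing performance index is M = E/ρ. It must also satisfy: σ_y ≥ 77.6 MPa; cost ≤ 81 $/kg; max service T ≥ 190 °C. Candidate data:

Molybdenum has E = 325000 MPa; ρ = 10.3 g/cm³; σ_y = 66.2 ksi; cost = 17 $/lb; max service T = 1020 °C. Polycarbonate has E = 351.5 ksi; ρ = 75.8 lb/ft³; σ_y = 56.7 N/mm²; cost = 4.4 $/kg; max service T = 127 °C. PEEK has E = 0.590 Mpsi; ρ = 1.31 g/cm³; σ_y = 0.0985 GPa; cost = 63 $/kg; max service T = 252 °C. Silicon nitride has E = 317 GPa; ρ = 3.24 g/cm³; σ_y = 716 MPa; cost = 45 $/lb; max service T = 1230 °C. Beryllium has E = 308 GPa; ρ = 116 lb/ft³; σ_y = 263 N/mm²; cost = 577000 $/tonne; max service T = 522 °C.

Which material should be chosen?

molybdenum

Screen on constraints: σ_y ≥ 77.6 MPa; cost ≤ 81 $/kg; max service T ≥ 190 °C. Survivors: molybdenum, PEEK.
After converting to SI:
  molybdenum: E = 325.0 GPa, ρ = 10300 kg/m³
  PEEK: E = 4.068 GPa, ρ = 1310 kg/m³
  molybdenum: M = 31.6 MN·m/kg
  PEEK: M = 3.11 MN·m/kg
The maximum is for molybdenum.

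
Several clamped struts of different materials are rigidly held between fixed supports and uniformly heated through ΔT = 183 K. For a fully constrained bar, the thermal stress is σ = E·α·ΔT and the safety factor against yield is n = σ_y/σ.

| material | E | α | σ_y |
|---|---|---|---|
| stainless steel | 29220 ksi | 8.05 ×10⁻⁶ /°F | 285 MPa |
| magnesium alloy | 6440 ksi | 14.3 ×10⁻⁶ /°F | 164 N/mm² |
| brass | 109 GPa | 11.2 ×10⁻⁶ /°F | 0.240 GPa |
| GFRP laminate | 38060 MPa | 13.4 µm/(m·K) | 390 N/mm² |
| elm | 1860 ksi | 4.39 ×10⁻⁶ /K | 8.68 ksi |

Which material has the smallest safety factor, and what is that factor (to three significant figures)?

stainless steel, n = 0.533

Per material, after unit conversion:
  stainless steel: E = 201.5, α = 14.5, σ_y = 285.0 → σ = 534 MPa, n = 0.533
  magnesium alloy: E = 44.40, α = 25.7, σ_y = 164.0 → σ = 209 MPa, n = 0.784
  brass: E = 109.0, α = 20.2, σ_y = 240.0 → σ = 402 MPa, n = 0.597
  GFRP laminate: E = 38.06, α = 13.4, σ_y = 390.0 → σ = 93.3 MPa, n = 4.18
  elm: E = 12.82, α = 4.39, σ_y = 59.85 → σ = 10.3 MPa, n = 5.81
The minimum is stainless steel at n = 0.533.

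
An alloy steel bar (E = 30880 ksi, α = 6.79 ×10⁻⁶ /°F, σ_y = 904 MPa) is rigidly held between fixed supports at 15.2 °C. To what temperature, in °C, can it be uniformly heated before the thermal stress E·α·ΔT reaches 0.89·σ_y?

E = 30880 ksi = 212.9 GPa.
α = 6.79×10⁻⁶/°F × 9/5 = 12.2×10⁻⁶/K.
E·α·ΔT = 804.6 MPa ⇒ ΔT = 804.6 / (212.9×10³ × 12.2×10⁻⁶) = 309.2 K.
T = 15.2 + 309.2 = 324.4 °C.

324 °C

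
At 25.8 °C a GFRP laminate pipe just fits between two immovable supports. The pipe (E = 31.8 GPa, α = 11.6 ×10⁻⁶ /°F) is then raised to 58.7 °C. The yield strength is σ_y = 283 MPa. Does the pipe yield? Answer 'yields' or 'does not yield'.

α = 11.6×10⁻⁶/°F × 9/5 = 20.9×10⁻⁶/K.
ΔT = 32.90 K. Constrained thermal stress σ = E·α·ΔT = 31.80×10³ MPa × 20.9×10⁻⁶ × 32.90 = 21.8 MPa (compressive).
Compare to σ_y = 283 MPa: σ < σ_y, so it does not yield.

does not yield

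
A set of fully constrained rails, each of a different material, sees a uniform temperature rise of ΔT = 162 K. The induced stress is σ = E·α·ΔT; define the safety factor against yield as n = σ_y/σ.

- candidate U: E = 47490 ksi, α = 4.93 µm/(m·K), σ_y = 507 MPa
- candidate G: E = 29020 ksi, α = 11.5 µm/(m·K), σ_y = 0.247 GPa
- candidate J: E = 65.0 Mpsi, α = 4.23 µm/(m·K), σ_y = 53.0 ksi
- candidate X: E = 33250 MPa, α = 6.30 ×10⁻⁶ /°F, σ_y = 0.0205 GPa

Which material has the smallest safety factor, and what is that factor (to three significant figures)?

Converting E to GPa, α to ×10⁻⁶/K, σ_y to MPa, then σ and n for each:
  candidate U: E = 327.4, α = 4.93, σ_y = 507.0 → σ = 262 MPa, n = 1.94
  candidate G: E = 200.1, α = 11.5, σ_y = 247.0 → σ = 373 MPa, n = 0.663
  candidate J: E = 448.2, α = 4.23, σ_y = 365.4 → σ = 307 MPa, n = 1.19
  candidate X: E = 33.25, α = 11.3, σ_y = 20.50 → σ = 61.1 MPa, n = 0.336
Candidate X has the lowest safety factor, n = 0.336.

candidate X, n = 0.336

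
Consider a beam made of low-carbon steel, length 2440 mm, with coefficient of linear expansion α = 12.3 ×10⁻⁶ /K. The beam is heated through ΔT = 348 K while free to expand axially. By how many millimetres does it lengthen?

ΔL = α·L₀·ΔT = 12.3×10⁻⁶ × 2440 mm × 348.0 K = 10.4 mm.

10.4 mm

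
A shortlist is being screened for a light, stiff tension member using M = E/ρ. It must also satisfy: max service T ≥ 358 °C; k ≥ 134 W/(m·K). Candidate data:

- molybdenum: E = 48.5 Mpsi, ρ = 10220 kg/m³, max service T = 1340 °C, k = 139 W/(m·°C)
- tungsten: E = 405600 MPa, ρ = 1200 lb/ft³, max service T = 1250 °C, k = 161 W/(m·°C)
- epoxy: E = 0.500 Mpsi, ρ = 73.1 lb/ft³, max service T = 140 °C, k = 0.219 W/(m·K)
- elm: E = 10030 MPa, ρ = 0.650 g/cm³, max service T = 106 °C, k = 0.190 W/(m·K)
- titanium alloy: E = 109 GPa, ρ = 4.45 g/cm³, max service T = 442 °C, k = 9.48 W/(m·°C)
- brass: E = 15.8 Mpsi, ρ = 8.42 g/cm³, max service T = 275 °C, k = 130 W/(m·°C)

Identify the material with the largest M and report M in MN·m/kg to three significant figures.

Screen on constraints: max service T ≥ 358 °C; k ≥ 134 W/(m·K). Survivors: molybdenum, tungsten.
After converting to SI:
  molybdenum: E = 334.4 GPa, ρ = 10220 kg/m³
  tungsten: E = 405.6 GPa, ρ = 19220 kg/m³
  molybdenum: M = 32.7 MN·m/kg
  tungsten: M = 21.1 MN·m/kg
Molybdenum ranks first.

molybdenum, M = 32.7 MN·m/kg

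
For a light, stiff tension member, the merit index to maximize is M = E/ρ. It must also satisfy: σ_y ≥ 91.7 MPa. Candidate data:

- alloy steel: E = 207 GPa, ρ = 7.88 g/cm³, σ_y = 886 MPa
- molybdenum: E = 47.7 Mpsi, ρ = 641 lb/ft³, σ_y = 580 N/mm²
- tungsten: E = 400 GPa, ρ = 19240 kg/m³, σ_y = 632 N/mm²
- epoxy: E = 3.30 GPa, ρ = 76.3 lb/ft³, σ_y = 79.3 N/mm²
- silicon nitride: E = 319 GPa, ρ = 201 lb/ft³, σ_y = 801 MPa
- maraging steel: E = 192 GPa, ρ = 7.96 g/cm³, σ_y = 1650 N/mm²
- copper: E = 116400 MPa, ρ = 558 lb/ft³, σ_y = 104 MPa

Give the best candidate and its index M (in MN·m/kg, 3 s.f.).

Screen on constraints: σ_y ≥ 91.7 MPa. Survivors: alloy steel, molybdenum, tungsten, silicon nitride, maraging steel, copper.
Normalizing units and computing the index:
  alloy steel: E = 207.0 GPa, ρ = 7880 kg/m³
  molybdenum: E = 328.9 GPa, ρ = 10270 kg/m³
  tungsten: E = 400.0 GPa, ρ = 19240 kg/m³
  silicon nitride: E = 319.0 GPa, ρ = 3220 kg/m³
  maraging steel: E = 192.0 GPa, ρ = 7960 kg/m³
  copper: E = 116.4 GPa, ρ = 8938 kg/m³
  silicon nitride: M = 99.1 MN·m/kg
  molybdenum: M = 32.0 MN·m/kg
  alloy steel: M = 26.3 MN·m/kg
  maraging steel: M = 24.1 MN·m/kg
  tungsten: M = 20.8 MN·m/kg
  copper: M = 13.0 MN·m/kg
The maximum is for silicon nitride.

silicon nitride, M = 99.1 MN·m/kg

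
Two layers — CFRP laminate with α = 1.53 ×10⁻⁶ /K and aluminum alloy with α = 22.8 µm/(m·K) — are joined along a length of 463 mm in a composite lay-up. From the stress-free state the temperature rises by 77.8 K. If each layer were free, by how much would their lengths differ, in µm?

766 µm

Δα = |1.53 − 22.8|×10⁻⁶/K = 21.3×10⁻⁶/K.
ΔL_mismatch = Δα·L·ΔT = 21.3×10⁻⁶ × 463.0 mm × 77.8 K = 766 µm.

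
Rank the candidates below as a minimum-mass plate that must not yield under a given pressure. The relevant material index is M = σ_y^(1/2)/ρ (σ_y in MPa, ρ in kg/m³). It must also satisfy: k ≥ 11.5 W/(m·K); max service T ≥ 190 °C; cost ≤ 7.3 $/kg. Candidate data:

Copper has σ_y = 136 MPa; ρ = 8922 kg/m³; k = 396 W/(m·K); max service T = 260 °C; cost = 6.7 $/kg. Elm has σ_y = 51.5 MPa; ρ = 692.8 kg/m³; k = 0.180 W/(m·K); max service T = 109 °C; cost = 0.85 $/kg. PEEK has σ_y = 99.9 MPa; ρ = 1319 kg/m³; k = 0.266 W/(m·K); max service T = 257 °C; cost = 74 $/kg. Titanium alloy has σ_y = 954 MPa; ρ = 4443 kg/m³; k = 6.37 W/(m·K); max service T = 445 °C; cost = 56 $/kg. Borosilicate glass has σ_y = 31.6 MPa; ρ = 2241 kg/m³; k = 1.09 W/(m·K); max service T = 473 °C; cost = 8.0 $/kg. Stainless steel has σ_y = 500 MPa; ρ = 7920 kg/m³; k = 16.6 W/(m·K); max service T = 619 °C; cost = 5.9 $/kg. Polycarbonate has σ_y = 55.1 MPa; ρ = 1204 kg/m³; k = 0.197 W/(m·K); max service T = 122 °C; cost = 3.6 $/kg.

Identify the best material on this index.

Screen on constraints: k ≥ 11.5 W/(m·K); max service T ≥ 190 °C; cost ≤ 7.3 $/kg. Survivors: copper, stainless steel.
Computing M directly (units already consistent):
  stainless steel: M = 2.82×10⁻³
  copper: M = 1.31×10⁻³
Stainless steel has the largest M.

stainless steel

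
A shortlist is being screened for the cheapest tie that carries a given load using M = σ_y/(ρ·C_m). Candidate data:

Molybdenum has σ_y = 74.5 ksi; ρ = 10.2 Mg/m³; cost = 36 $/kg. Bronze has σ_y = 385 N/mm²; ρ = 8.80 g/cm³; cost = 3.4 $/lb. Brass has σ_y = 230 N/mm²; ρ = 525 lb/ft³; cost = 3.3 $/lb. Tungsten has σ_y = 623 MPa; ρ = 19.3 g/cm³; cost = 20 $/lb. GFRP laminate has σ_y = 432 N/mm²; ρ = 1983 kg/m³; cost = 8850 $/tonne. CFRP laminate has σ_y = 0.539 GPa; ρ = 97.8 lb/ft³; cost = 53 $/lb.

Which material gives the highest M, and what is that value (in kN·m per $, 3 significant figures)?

Normalizing units and computing the index:
  molybdenum: σ_y = 513.7 MPa, ρ = 10200 kg/m³, cost = 36.00 $/kg
  bronze: σ_y = 385.0 MPa, ρ = 8800 kg/m³, cost = 7.496 $/kg
  brass: σ_y = 230.0 MPa, ρ = 8410 kg/m³, cost = 7.275 $/kg
  tungsten: σ_y = 623.0 MPa, ρ = 19300 kg/m³, cost = 44.09 $/kg
  GFRP laminate: σ_y = 432.0 MPa, ρ = 1983 kg/m³, cost = 8.850 $/kg
  CFRP laminate: σ_y = 539.0 MPa, ρ = 1567 kg/m³, cost = 116.8 $/kg
  GFRP laminate: M = 24.6 kN·m per $
  bronze: M = 5.84 kN·m per $
  brass: M = 3.76 kN·m per $
  CFRP laminate: M = 2.94 kN·m per $
  molybdenum: M = 1.40 kN·m per $
  tungsten: M = 0.732 kN·m per $
The maximum is for GFRP laminate.

GFRP laminate, M = 24.6 kN·m per $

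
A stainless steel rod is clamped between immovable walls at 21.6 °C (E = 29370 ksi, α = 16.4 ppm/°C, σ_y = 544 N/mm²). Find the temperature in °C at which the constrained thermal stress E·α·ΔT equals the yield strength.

185 °C

E = 29370 ksi = 202.5 GPa.
σ_y = 544 N/mm² = 544.0 MPa.
E·α·ΔT = 544.0 MPa ⇒ ΔT = 544.0 / (202.5×10³ × 16.4×10⁻⁶) = 163.8 K.
T = 21.6 + 163.8 = 185.4 °C.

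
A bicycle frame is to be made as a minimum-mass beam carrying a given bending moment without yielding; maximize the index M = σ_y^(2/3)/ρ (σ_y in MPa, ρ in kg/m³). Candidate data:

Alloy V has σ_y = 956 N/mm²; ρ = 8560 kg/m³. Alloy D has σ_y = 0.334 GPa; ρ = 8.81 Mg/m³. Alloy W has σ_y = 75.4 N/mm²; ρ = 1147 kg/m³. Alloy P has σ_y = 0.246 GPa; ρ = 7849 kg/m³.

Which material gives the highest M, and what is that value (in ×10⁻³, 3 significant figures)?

alloy W, M = 15.6×10⁻³

Normalizing units and computing the index:
  alloy V: σ_y = 956.0 MPa, ρ = 8560 kg/m³
  alloy D: σ_y = 334.0 MPa, ρ = 8810 kg/m³
  alloy W: σ_y = 75.40 MPa, ρ = 1147 kg/m³
  alloy P: σ_y = 246.0 MPa, ρ = 7849 kg/m³
  alloy W: M = 15.6×10⁻³
  alloy V: M = 11.3×10⁻³
  alloy D: M = 5.46×10⁻³
  alloy P: M = 5.00×10⁻³
The maximum is for alloy W.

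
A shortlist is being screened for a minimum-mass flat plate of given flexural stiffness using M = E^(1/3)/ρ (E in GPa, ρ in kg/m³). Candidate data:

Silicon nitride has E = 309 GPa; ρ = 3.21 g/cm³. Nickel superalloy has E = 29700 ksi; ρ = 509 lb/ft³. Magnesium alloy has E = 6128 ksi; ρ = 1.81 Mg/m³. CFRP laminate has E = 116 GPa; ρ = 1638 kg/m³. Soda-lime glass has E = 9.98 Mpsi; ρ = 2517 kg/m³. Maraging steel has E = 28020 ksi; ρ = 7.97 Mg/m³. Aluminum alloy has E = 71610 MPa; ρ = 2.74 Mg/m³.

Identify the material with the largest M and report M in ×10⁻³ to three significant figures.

CFRP laminate, M = 2.98×10⁻³

Convert each candidate to consistent units, then evaluate M:
  silicon nitride: E = 309.0 GPa, ρ = 3210 kg/m³
  nickel superalloy: E = 204.8 GPa, ρ = 8153 kg/m³
  magnesium alloy: E = 42.25 GPa, ρ = 1810 kg/m³
  CFRP laminate: E = 116.0 GPa, ρ = 1638 kg/m³
  soda-lime glass: E = 68.81 GPa, ρ = 2517 kg/m³
  maraging steel: E = 193.2 GPa, ρ = 7970 kg/m³
  aluminum alloy: E = 71.61 GPa, ρ = 2740 kg/m³
  CFRP laminate: M = 2.98×10⁻³
  silicon nitride: M = 2.11×10⁻³
  magnesium alloy: M = 1.92×10⁻³
  soda-lime glass: M = 1.63×10⁻³
  aluminum alloy: M = 1.52×10⁻³
  maraging steel: M = 0.725×10⁻³
  nickel superalloy: M = 0.723×10⁻³
CFRP laminate has the largest M.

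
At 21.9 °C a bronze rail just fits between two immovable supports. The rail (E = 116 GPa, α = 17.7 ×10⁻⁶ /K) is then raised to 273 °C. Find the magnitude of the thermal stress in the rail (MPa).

516 MPa

ΔT = 251.1 K. Constrained thermal stress σ = E·α·ΔT = 116.0×10³ MPa × 17.7×10⁻⁶ × 251.1 = 516 MPa (compressive).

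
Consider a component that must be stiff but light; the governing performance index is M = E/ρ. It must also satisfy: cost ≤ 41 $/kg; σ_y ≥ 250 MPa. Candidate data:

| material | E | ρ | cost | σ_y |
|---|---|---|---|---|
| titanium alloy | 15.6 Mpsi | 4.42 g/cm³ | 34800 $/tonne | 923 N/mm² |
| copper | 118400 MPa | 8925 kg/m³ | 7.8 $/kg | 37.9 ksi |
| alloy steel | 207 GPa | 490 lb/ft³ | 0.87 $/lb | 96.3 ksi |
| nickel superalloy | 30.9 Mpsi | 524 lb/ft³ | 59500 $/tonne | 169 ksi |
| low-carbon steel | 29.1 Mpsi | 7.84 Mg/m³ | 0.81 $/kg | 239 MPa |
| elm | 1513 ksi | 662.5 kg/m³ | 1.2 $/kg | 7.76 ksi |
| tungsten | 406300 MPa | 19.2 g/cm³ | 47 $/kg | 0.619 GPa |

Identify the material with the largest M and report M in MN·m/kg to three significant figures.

Screen on constraints: cost ≤ 41 $/kg; σ_y ≥ 250 MPa. Survivors: titanium alloy, copper, alloy steel.
After converting to SI:
  titanium alloy: E = 107.6 GPa, ρ = 4420 kg/m³
  copper: E = 118.4 GPa, ρ = 8925 kg/m³
  alloy steel: E = 207.0 GPa, ρ = 7849 kg/m³
  alloy steel: M = 26.4 MN·m/kg
  titanium alloy: M = 24.3 MN·m/kg
  copper: M = 13.3 MN·m/kg
Highest index: alloy steel.

alloy steel, M = 26.4 MN·m/kg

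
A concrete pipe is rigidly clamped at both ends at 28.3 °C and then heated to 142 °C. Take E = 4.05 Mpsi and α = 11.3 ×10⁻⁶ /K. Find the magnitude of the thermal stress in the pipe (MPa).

E = 4.05 Mpsi = 27.92 GPa.
ΔT = 113.7 K. Constrained thermal stress σ = E·α·ΔT = 27.92×10³ MPa × 11.3×10⁻⁶ × 113.7 = 35.9 MPa (compressive).

35.9 MPa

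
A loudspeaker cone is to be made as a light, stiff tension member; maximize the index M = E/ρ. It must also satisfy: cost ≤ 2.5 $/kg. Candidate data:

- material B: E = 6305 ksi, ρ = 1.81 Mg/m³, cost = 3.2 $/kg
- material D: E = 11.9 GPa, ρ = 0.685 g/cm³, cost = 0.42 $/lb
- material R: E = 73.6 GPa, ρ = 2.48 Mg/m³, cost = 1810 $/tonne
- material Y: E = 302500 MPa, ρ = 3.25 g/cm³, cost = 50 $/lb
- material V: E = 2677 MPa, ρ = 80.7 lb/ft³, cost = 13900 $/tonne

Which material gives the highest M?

material R

Screen on constraints: cost ≤ 2.5 $/kg. Survivors: material D, material R.
Putting every candidate on a common basis:
  material D: E = 11.90 GPa, ρ = 685.0 kg/m³
  material R: E = 73.60 GPa, ρ = 2480 kg/m³
  material R: M = 29.7 MN·m/kg
  material D: M = 17.4 MN·m/kg
Highest index: material R.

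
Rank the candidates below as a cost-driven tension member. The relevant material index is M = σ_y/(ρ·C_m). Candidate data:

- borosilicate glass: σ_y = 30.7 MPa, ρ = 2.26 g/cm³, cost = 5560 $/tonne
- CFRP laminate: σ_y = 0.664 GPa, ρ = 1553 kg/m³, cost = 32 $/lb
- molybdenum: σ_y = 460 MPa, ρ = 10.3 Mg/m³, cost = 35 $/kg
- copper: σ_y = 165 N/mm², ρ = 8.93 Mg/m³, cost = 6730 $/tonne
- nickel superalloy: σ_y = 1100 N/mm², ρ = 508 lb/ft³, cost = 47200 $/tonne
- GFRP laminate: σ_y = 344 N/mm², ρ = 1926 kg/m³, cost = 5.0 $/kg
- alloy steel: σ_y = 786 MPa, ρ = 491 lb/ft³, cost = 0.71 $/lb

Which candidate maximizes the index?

alloy steel

Putting every candidate on a common basis:
  borosilicate glass: σ_y = 30.70 MPa, ρ = 2260 kg/m³, cost = 5.560 $/kg
  CFRP laminate: σ_y = 664.0 MPa, ρ = 1553 kg/m³, cost = 70.55 $/kg
  molybdenum: σ_y = 460.0 MPa, ρ = 10300 kg/m³, cost = 35.00 $/kg
  copper: σ_y = 165.0 MPa, ρ = 8930 kg/m³, cost = 6.730 $/kg
  nickel superalloy: σ_y = 1100 MPa, ρ = 8137 kg/m³, cost = 47.20 $/kg
  GFRP laminate: σ_y = 344.0 MPa, ρ = 1926 kg/m³, cost = 5.000 $/kg
  alloy steel: σ_y = 786.0 MPa, ρ = 7865 kg/m³, cost = 1.565 $/kg
  alloy steel: M = 63.8 kN·m per $
  GFRP laminate: M = 35.7 kN·m per $
  CFRP laminate: M = 6.06 kN·m per $
  nickel superalloy: M = 2.86 kN·m per $
  copper: M = 2.75 kN·m per $
  borosilicate glass: M = 2.44 kN·m per $
  molybdenum: M = 1.28 kN·m per $
Alloy steel has the largest M.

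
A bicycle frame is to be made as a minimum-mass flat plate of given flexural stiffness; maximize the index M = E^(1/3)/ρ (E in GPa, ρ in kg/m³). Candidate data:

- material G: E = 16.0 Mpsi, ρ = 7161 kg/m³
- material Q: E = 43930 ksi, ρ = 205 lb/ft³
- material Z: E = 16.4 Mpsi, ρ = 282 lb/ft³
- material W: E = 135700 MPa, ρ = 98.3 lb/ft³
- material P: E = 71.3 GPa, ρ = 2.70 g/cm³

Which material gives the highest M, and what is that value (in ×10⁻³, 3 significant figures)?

Putting every candidate on a common basis:
  material G: E = 110.3 GPa, ρ = 7161 kg/m³
  material Q: E = 302.9 GPa, ρ = 3284 kg/m³
  material Z: E = 113.1 GPa, ρ = 4517 kg/m³
  material W: E = 135.7 GPa, ρ = 1575 kg/m³
  material P: E = 71.30 GPa, ρ = 2700 kg/m³
  material W: M = 3.26×10⁻³
  material Q: M = 2.05×10⁻³
  material P: M = 1.54×10⁻³
  material Z: M = 1.07×10⁻³
  material G: M = 0.670×10⁻³
Highest index: material W.

material W, M = 3.26×10⁻³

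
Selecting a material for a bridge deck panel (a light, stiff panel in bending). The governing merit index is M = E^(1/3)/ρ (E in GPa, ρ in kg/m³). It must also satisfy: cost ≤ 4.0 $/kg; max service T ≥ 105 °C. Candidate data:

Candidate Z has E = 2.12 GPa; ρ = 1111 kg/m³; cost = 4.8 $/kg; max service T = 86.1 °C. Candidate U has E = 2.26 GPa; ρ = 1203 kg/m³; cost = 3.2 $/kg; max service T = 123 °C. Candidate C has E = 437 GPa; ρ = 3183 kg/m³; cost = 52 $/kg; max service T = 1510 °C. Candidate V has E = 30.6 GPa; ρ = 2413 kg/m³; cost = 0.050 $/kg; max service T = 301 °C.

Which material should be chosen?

Screen on constraints: cost ≤ 4.0 $/kg; max service T ≥ 105 °C. Survivors: candidate U, candidate V.
Evaluate M for each candidate:
  candidate V: M = 1.30×10⁻³
  candidate U: M = 1.09×10⁻³
Candidate V has the largest M.

candidate V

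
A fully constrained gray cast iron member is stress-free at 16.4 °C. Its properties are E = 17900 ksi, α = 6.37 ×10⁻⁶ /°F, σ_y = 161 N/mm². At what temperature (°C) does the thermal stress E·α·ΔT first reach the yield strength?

E = 17900 ksi = 123.4 GPa.
α = 6.37×10⁻⁶/°F × 9/5 = 11.5×10⁻⁶/K.
σ_y = 161 N/mm² = 161.0 MPa.
E·α·ΔT = 161.0 MPa ⇒ ΔT = 161.0 / (123.4×10³ × 11.5×10⁻⁶) = 113.8 K.
T = 16.4 + 113.8 = 130.2 °C.

130 °C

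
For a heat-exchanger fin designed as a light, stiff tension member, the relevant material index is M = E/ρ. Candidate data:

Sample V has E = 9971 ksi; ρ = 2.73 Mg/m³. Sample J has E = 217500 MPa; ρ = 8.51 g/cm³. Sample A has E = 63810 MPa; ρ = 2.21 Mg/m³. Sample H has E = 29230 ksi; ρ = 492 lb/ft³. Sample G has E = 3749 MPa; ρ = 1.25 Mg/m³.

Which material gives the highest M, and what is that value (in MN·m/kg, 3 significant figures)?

Putting every candidate on a common basis:
  sample V: E = 68.75 GPa, ρ = 2730 kg/m³
  sample J: E = 217.5 GPa, ρ = 8510 kg/m³
  sample A: E = 63.81 GPa, ρ = 2210 kg/m³
  sample H: E = 201.5 GPa, ρ = 7881 kg/m³
  sample G: E = 3.749 GPa, ρ = 1250 kg/m³
  sample A: M = 28.9 MN·m/kg
  sample H: M = 25.6 MN·m/kg
  sample J: M = 25.6 MN·m/kg
  sample V: M = 25.2 MN·m/kg
  sample G: M = 3.00 MN·m/kg
Sample A ranks first.

sample A, M = 28.9 MN·m/kg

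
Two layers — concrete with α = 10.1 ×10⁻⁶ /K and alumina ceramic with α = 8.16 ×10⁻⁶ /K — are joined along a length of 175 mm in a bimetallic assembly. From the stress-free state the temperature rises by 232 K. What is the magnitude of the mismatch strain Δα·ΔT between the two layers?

4.50×10⁻⁴

Δα = |10.1 − 8.16|×10⁻⁶/K = 1.94×10⁻⁶/K.
Mismatch strain = Δα·ΔT = 1.94×10⁻⁶ × 232.0 = 4.50×10⁻⁴.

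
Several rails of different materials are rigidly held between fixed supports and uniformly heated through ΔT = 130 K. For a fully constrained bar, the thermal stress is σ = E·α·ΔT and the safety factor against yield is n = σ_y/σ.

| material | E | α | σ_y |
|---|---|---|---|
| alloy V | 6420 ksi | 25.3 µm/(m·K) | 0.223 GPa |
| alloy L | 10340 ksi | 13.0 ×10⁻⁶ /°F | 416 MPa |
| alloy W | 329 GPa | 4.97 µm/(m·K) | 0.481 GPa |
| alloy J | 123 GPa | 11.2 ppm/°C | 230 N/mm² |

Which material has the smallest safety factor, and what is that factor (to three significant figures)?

alloy J, n = 1.28

In consistent units (E in GPa, α in ×10⁻⁶/K, σ_y in MPa):
  alloy V: E = 44.26, α = 25.3, σ_y = 223.0 → σ = 146 MPa, n = 1.53
  alloy L: E = 71.29, α = 23.4, σ_y = 416.0 → σ = 217 MPa, n = 1.92
  alloy W: E = 329.0, α = 4.97, σ_y = 481.0 → σ = 213 MPa, n = 2.26
  alloy J: E = 123.0, α = 11.2, σ_y = 230.0 → σ = 179 MPa, n = 1.28
Alloy J has the lowest safety factor, n = 1.28.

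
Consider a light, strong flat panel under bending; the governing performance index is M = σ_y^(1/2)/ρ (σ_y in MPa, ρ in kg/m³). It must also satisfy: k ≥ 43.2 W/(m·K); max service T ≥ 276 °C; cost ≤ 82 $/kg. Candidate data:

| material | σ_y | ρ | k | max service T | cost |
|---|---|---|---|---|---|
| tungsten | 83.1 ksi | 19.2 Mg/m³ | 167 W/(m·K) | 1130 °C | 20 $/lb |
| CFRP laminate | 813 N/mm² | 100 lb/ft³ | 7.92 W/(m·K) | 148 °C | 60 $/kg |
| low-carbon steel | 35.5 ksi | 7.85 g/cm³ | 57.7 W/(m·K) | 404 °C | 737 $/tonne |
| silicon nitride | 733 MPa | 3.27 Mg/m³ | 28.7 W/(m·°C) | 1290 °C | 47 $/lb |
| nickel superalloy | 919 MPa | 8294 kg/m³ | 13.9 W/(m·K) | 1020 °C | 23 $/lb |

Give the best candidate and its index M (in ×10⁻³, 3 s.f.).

Screen on constraints: k ≥ 43.2 W/(m·K); max service T ≥ 276 °C; cost ≤ 82 $/kg. Survivors: tungsten, low-carbon steel.
In SI units:
  tungsten: σ_y = 573.0 MPa, ρ = 19200 kg/m³
  low-carbon steel: σ_y = 244.8 MPa, ρ = 7850 kg/m³
  low-carbon steel: M = 1.99×10⁻³
  tungsten: M = 1.25×10⁻³
The maximum is for low-carbon steel.

low-carbon steel, M = 1.99×10⁻³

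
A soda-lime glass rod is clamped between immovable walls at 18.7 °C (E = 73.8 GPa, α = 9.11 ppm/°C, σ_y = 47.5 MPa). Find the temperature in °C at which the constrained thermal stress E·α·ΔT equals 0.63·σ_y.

E·α·ΔT = 29.93 MPa ⇒ ΔT = 29.93 / (73.80×10³ × 9.11×10⁻⁶) = 44.51 K.
T = 18.7 + 44.51 = 63.21 °C.

63.2 °C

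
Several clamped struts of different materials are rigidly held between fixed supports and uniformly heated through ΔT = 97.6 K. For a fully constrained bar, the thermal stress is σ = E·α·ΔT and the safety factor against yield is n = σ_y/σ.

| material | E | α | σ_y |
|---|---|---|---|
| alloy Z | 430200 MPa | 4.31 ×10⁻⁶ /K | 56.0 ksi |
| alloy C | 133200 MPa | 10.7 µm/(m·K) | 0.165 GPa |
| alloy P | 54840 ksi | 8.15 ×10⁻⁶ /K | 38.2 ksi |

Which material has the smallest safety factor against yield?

In consistent units (E in GPa, α in ×10⁻⁶/K, σ_y in MPa):
  alloy Z: E = 430.2, α = 4.31, σ_y = 386.1 → σ = 181 MPa, n = 2.13
  alloy C: E = 133.2, α = 10.7, σ_y = 165.0 → σ = 139 MPa, n = 1.19
  alloy P: E = 378.1, α = 8.15, σ_y = 263.4 → σ = 301 MPa, n = 0.876
The minimum is alloy P at n = 0.876.

alloy P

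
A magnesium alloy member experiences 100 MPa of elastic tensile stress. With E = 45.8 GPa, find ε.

2.18×10⁻³

ε = σ/E = 100 / 45800 = 2.18×10⁻³.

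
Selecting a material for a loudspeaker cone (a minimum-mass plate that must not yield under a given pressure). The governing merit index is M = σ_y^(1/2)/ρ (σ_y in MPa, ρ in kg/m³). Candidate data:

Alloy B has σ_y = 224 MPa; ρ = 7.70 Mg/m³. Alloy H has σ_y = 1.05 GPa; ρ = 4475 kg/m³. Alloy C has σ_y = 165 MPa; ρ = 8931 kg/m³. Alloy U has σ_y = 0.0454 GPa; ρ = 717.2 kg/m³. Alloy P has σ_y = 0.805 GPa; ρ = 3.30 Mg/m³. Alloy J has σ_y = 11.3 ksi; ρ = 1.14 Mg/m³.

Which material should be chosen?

Convert each candidate to consistent units, then evaluate M:
  alloy B: σ_y = 224.0 MPa, ρ = 7700 kg/m³
  alloy H: σ_y = 1050 MPa, ρ = 4475 kg/m³
  alloy C: σ_y = 165.0 MPa, ρ = 8931 kg/m³
  alloy U: σ_y = 45.40 MPa, ρ = 717.2 kg/m³
  alloy P: σ_y = 805.0 MPa, ρ = 3300 kg/m³
  alloy J: σ_y = 77.91 MPa, ρ = 1140 kg/m³
  alloy U: M = 9.39×10⁻³
  alloy P: M = 8.60×10⁻³
  alloy J: M = 7.74×10⁻³
  alloy H: M = 7.24×10⁻³
  alloy B: M = 1.94×10⁻³
  alloy C: M = 1.44×10⁻³
The maximum is for alloy U.

alloy U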